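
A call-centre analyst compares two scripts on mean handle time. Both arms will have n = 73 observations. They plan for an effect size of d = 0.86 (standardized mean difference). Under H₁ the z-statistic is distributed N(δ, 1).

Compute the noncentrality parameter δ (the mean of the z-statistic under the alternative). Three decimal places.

δ ≈ 5.196

δ = d·√(n/2) = 0.86 × √(73/2) = 5.1957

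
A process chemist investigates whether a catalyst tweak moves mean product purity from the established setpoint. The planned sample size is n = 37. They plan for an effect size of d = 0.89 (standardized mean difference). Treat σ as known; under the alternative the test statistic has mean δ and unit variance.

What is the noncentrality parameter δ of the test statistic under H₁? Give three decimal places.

The noncentrality parameter scales effect size by the design's sample-size factor: δ = d·√n = 0.89 × √37 = 5.4137

δ ≈ 5.414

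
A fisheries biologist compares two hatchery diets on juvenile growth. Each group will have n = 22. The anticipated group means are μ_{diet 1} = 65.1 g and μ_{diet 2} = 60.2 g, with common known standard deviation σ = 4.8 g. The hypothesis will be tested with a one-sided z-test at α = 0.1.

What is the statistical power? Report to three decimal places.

Standardized effect: d = |μ_{diet 1} − μ_{diet 2}| / σ = |65.1 − 60.2| / 4.8 = 1.0208
Noncentrality parameter: δ = d·√(n/2) = 1.0208 × √(22/2) = 3.3857
Critical value for a one-sided test at α = 0.1: z_α = 1.282.
Power = P(Z > 1.282 − δ) = Φ(2.104) = 0.9823.

Power ≈ 0.982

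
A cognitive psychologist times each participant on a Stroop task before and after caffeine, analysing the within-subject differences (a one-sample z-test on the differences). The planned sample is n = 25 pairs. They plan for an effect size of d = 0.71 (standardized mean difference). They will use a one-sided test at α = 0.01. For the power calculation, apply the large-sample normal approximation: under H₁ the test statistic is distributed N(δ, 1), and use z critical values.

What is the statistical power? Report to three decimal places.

Noncentrality parameter: δ = d·√n = 0.71 × √25 = 3.5500
One-sided α = 0.01 → critical value z_{0.01} = 2.326.
Power = Φ(δ − 2.326) = Φ(1.224) = 0.8895.

Power ≈ 0.889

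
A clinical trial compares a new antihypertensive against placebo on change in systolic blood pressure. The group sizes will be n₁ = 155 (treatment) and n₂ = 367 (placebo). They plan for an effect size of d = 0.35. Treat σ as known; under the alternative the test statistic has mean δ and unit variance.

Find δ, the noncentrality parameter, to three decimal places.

δ ≈ 3.654

δ = d / √(1/n₁ + 1/n₂) = 0.35 / √(1/155 + 1/367) = 3.6537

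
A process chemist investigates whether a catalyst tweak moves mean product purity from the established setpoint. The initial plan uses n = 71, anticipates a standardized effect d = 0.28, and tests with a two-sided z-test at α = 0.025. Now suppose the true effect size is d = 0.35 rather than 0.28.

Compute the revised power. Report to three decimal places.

Power ≈ 0.760

With d = 0.35: δ = d·√n = 0.35 × √71 = 2.9492. Critical value z_{0.0125} = 2.241.
Revised power = Φ(δ − 2.241) + Φ(−δ − 2.241) = Φ(0.708) + Φ(-5.191) = 0.7604 + 0.0000 = 0.7604.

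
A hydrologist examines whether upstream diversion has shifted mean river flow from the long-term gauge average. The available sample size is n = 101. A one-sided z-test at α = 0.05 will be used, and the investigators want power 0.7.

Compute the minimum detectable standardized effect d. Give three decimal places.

d ≈ 0.216

Required noncentrality: δ = z_{0.05} + z_{0.30} = 1.645 + 0.524 = 2.169.
δ = d·√n ⇒ d = δ/√n = 2.169/√101 = 0.2158.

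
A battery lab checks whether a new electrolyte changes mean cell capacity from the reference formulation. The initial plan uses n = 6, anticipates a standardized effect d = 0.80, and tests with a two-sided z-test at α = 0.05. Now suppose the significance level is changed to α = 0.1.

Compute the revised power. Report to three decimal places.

Power ≈ 0.624

δ = d·√n = 0.80 × √6 = 1.9596 (unchanged). New critical value: z_{0.05} = 1.645.
Revised power = Φ(δ − 1.645) + Φ(−δ − 1.645) = Φ(0.315) + Φ(-3.604) = 0.6235 + 0.0002 = 0.6237.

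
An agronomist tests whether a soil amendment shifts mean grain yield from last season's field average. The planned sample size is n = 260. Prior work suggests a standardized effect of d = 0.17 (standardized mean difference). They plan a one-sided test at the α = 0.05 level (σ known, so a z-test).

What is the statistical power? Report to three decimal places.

Noncentrality parameter: λ = d·√n = 0.17 × √260 = 2.7412
One-sided α = 0.05 → critical value z_{0.05} = 1.645.
Power = P(Z > 1.645 − λ) = Φ(1.096) = 0.8635.

Power ≈ 0.864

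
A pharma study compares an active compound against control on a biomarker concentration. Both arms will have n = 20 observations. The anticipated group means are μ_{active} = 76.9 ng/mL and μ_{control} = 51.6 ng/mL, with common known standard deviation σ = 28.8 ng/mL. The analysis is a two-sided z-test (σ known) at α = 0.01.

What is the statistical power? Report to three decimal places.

Power ≈ 0.580

Standardized effect: d = |μ_{active} − μ_{control}| / σ = |76.9 − 51.6| / 28.8 = 0.8785
Noncentrality parameter: δ = d·√(n/2) = 0.8785 × √(20/2) = 2.7780
Two-sided α = 0.01 → critical value z_{0.005} = 2.576.
Power = Φ(δ − 2.576) + Φ(−δ − 2.576) = Φ(0.202) + Φ(-5.354) = 0.5801 + 0.0000 = 0.5801.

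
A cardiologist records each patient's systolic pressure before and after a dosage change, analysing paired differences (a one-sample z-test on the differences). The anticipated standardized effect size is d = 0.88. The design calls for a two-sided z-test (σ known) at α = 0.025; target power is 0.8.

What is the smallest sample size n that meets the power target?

n = 13

Set Φ(δ − 2.241) = 0.8; then δ − 2.241 = Φ⁻¹(0.8) = 0.842, giving δ = 3.083.
(Ignoring the negligible lower-tail rejection probability gives the usual closed-form inversion.)
δ = d·√n ⇒ n = (δ/d)² = (3.083 / 0.88)² = 12.27.
Round up to the next whole unit.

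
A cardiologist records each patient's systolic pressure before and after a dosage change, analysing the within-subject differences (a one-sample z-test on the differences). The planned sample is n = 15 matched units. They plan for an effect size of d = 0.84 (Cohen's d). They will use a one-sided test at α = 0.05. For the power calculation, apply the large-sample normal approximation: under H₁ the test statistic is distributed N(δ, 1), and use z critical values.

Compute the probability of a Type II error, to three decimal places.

Noncentrality parameter: δ = d·√n = 0.84 × √15 = 3.2533
Critical value for a one-sided test at α = 0.05: z_α = 1.645.
Power = P(Z > 1.645 − δ) = Φ(1.608) = 0.9461.
Type II error: β = 1 − power = 1 − 0.9461 = 0.0539.

β ≈ 0.054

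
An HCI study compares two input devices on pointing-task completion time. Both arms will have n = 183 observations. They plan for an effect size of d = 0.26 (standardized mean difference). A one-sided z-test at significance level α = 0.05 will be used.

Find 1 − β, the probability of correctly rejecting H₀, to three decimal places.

Power ≈ 0.800

Noncentrality parameter: δ = d·√(n/2) = 0.26 × √(183/2) = 2.4870
One-sided α = 0.05 → critical value z_{0.05} = 1.645.
Power = P(Z > 1.645 − δ) = Φ(0.842) = 0.8002.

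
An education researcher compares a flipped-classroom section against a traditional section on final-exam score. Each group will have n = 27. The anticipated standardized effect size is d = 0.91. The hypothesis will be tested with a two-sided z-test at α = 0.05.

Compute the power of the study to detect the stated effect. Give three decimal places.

Power ≈ 0.917

Noncentrality parameter: δ = d·√(n/2) = 0.91 × √(27/2) = 3.3436
Critical value for a two-sided test at α = 0.05: z_{α/2} = 1.960.
Power = Φ(δ − 1.960) + Φ(−δ − 1.960) = Φ(1.384) + Φ(-5.304) = 0.9168 + 0.0000 = 0.9168.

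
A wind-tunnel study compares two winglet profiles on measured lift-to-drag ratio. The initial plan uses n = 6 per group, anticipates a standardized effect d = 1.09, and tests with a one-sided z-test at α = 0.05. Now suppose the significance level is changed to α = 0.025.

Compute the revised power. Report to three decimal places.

Power ≈ 0.471

δ = d·√(n/2) = 1.09 × √(6/2) = 1.8879 (unchanged). New critical value: z_{0.025} = 1.960.
Revised power = Φ(δ − 1.960) = Φ(-0.072) = 0.4713.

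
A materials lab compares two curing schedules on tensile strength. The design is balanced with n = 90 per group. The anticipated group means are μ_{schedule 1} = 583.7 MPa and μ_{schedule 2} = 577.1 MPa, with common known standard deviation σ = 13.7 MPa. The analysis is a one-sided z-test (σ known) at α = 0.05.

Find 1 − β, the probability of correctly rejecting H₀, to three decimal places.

Standardized effect: d = |μ_{schedule 1} − μ_{schedule 2}| / σ = |583.7 − 577.1| / 13.7 = 0.4818
Noncentrality parameter: δ = d·√(n/2) = 0.4818 × √(90/2) = 3.2317
One-sided α = 0.05 → critical value z_{0.05} = 1.645.
Power = P(Z > 1.645 − δ) = Φ(1.587) = 0.9437.

Power ≈ 0.944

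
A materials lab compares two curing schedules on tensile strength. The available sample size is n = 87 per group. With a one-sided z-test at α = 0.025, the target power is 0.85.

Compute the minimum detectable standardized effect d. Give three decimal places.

d ≈ 0.454

Need Φ(δ − 1.960) = 0.85, so δ = 1.960 + 1.036 = 2.996.
δ = d·√(n/2) ⇒ d = δ/√(n/2) = 2.996/√(87/2) = 0.4543.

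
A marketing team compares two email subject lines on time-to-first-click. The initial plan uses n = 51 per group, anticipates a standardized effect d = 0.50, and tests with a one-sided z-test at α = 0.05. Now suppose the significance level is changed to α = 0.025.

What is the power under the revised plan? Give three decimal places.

δ = d·√(n/2) = 0.50 × √(51/2) = 2.5249 (unchanged). New critical value: z_{0.025} = 1.960.
Revised power = P(Z > 1.960 − δ) = Φ(0.565) = 0.7139.

Power ≈ 0.714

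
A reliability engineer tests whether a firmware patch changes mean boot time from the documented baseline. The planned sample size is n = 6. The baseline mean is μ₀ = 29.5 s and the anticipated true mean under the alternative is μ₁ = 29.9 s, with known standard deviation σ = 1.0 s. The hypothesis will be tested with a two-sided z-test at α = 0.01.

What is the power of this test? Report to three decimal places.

Power ≈ 0.055

Standardized effect: d = |μ₁ − μ₀| / σ = |29.9 − 29.5| / 1.0 = 0.4000
Noncentrality parameter: δ = d·√n = 0.4000 × √6 = 0.9798
Critical value for a two-sided test at α = 0.01: z_{α/2} = 2.576.
Power = Φ(δ − 2.576) + Φ(−δ − 2.576) = Φ(-1.596) + Φ(-3.556) = 0.0552 + 0.0002 = 0.0554.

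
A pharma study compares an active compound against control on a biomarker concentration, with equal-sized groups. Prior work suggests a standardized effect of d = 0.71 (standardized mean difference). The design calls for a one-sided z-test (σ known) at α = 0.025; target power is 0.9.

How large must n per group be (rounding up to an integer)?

Set Φ(δ − 1.960) = 0.9; then δ − 1.960 = Φ⁻¹(0.9) = 1.282, giving δ = 3.242.
δ = d·√(n/2) ⇒ n = 2(δ/d)² = 2 × (3.242 / 0.71)² = 41.69.
Rounding up, n = 42 per group.

n = 42 per group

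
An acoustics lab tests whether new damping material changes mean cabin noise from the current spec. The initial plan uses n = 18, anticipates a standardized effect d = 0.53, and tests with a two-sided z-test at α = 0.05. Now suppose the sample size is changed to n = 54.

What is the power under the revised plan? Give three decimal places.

With n = 54: δ = d·√n = 0.53 × √54 = 3.8947. Critical value z_{0.025} = 1.960.
Revised power = Φ(δ − 1.960) + Φ(−δ − 1.960) = Φ(1.935) + Φ(-5.855) = 0.9735 + 0.0000 = 0.9735.

Power ≈ 0.973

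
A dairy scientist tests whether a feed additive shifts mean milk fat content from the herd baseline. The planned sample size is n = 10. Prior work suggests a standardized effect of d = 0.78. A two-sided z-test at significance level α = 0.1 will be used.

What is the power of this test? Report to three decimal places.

Noncentrality parameter: δ = d·√n = 0.78 × √10 = 2.4666
Critical value for a two-sided test at α = 0.1: z_{α/2} = 1.645.
Power = Φ(δ − 1.645) + Φ(−δ − 1.645) = Φ(0.822) + Φ(-4.111) = 0.7944 + 0.0000 = 0.7944.

Power ≈ 0.794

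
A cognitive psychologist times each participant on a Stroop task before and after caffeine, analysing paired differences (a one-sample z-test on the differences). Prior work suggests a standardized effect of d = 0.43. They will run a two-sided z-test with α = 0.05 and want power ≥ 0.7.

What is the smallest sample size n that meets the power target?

For power 0.7 need Φ(δ − z_{0.025}) = 0.7, so δ = z_{0.025} + z_{0.30} = 1.960 + 0.524 = 2.484.
(For δ > 0 the lower-tail rejection region contributes negligibly to power, so the one-term inversion is standard.)
δ = d·√n ⇒ n = (δ/d)² = (2.484 / 0.43)² = 33.38.
Rounding up, n = 34.

n = 34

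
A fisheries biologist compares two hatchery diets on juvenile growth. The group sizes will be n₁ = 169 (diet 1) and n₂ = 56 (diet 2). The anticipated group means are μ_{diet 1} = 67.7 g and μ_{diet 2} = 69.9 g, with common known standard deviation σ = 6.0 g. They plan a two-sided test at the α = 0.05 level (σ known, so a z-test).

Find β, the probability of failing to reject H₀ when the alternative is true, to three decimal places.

Standardized effect: d = |μ_{diet 1} − μ_{diet 2}| / σ = |67.7 − 69.9| / 6.0 = 0.3667
Noncentrality parameter: δ = d / √(1/n₁ + 1/n₂) = 0.3667 / √(1/169 + 1/56) = 2.3780
Critical value for a two-sided test at α = 0.05: z_{α/2} = 1.960.
Power = Φ(δ − 1.960) + Φ(−δ − 1.960) = Φ(0.418) + Φ(-4.338) = 0.6621 + 0.0000 = 0.6621.
Type II error: β = 1 − power = 1 − 0.6621 = 0.3379.

β ≈ 0.338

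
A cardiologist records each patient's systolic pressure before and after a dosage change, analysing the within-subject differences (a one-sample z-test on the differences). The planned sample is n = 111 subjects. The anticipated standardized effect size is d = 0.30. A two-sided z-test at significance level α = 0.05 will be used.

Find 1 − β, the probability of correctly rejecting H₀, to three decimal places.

Power ≈ 0.885

Noncentrality parameter: δ = d·√n = 0.30 × √111 = 3.1607
Critical value for a two-sided test at α = 0.05: z_{α/2} = 1.960.
Power = Φ(δ − 1.960) + Φ(−δ − 1.960) = Φ(1.201) + Φ(-5.121) = 0.8851 + 0.0000 = 0.8851.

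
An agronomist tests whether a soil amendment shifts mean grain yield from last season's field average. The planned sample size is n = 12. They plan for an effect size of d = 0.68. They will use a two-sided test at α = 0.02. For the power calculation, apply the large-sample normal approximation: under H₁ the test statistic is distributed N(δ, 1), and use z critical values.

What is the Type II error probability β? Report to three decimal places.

Noncentrality parameter: δ = d·√n = 0.68 × √12 = 2.3556
Critical value for a two-sided test at α = 0.02: z_{α/2} = 2.326.
Power = Φ(δ − 2.326) + Φ(−δ − 2.326) = Φ(0.029) + Φ(-4.682) = 0.5117 + 0.0000 = 0.5117.
Type II error: β = 1 − power = 1 − 0.5117 = 0.4883.

β ≈ 0.488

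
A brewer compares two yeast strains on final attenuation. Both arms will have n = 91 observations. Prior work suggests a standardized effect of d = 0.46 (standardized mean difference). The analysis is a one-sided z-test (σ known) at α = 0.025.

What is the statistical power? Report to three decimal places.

Power ≈ 0.873

Noncentrality parameter: δ = d·√(n/2) = 0.46 × √(91/2) = 3.1029
One-sided α = 0.025 → critical value z_{0.025} = 1.960.
Power = P(Z > 1.960 − δ) = Φ(1.143) = 0.8735.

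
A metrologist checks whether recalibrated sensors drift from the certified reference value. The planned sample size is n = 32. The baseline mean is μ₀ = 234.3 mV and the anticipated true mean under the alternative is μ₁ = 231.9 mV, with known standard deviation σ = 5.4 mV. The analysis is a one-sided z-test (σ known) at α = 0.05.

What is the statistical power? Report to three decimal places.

Power ≈ 0.808

Standardized effect: d = |μ₁ − μ₀| / σ = |231.9 − 234.3| / 5.4 = 0.4444
Noncentrality parameter: δ = d·√n = 0.4444 × √32 = 2.5142
One-sided α = 0.05 → critical value z_{0.05} = 1.645.
Power = P(Z > 1.645 − δ) = Φ(0.869) = 0.8077.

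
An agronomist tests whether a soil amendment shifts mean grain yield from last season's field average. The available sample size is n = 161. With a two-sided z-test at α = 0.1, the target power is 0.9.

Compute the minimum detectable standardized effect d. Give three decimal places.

Required noncentrality: δ = z_{0.05} + z_{0.10} = 1.645 + 1.282 = 2.926.
(The second rejection-region term Φ(−δ − z_{α/2}) is negligible and dropped.)
δ = d·√n ⇒ d = δ/√n = 2.926/√161 = 0.2306.

d ≈ 0.231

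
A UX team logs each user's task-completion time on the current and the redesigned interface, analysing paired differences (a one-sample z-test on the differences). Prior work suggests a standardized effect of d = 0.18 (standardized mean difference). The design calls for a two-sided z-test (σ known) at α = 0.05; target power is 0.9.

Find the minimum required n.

n = 325

Set Φ(δ − 1.960) = 0.9; then δ − 1.960 = Φ⁻¹(0.9) = 1.282, giving δ = 3.242.
(Ignoring the negligible lower-tail rejection probability gives the usual closed-form inversion.)
δ = d·√n ⇒ n = (δ/d)² = (3.242 / 0.18)² = 324.30.
Round up to the next whole unit.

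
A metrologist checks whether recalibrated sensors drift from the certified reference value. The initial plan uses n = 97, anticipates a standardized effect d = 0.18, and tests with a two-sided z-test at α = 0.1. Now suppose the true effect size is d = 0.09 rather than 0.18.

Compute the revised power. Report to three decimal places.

With d = 0.09: δ = d·√n = 0.09 × √97 = 0.8864. Critical value z_{0.05} = 1.645.
Revised power = Φ(δ − 1.645) + Φ(−δ − 1.645) = Φ(-0.758) + Φ(-2.531) = 0.2241 + 0.0057 = 0.2298.

Power ≈ 0.230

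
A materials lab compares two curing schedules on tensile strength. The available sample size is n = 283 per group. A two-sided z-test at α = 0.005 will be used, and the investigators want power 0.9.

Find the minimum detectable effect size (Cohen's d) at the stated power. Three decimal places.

Required noncentrality: δ = z_{0.0025} + z_{0.10} = 2.807 + 1.282 = 4.089.
(The second rejection-region term Φ(−δ − z_{α/2}) is negligible and dropped.)
δ = d·√(n/2) ⇒ d = δ/√(n/2) = 4.089/√(283/2) = 0.3437.

d ≈ 0.344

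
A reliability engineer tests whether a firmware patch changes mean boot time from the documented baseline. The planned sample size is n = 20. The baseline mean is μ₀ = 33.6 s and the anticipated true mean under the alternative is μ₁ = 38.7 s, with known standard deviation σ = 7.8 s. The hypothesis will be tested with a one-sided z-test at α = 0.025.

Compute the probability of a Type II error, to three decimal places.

Standardized effect: d = |μ₁ − μ₀| / σ = |38.7 − 33.6| / 7.8 = 0.6538
Noncentrality parameter: δ = d·√n = 0.6538 × √20 = 2.9241
Critical value for a one-sided test at α = 0.025: z_α = 1.960.
Power = Φ(δ − 1.960) = Φ(0.964) = 0.8325.
Type II error: β = 1 − power = 1 − 0.8325 = 0.1675.

β ≈ 0.167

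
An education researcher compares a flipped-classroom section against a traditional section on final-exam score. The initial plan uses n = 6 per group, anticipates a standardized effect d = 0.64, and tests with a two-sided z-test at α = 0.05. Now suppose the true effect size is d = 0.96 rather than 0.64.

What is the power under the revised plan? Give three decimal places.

With d = 0.96: δ = d·√(n/2) = 0.96 × √(6/2) = 1.6628. Critical value z_{0.025} = 1.960.
Revised power = Φ(δ − 1.960) + Φ(−δ − 1.960) = Φ(-0.297) + Φ(-3.623) = 0.3832 + 0.0001 = 0.3833.

Power ≈ 0.383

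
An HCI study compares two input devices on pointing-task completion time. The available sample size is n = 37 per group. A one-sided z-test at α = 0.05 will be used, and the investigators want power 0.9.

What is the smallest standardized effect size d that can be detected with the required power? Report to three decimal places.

d ≈ 0.680

Required noncentrality: δ = z_{0.05} + z_{0.10} = 1.645 + 1.282 = 2.926.
δ = d·√(n/2) ⇒ d = δ/√(n/2) = 2.926/√(37/2) = 0.6804.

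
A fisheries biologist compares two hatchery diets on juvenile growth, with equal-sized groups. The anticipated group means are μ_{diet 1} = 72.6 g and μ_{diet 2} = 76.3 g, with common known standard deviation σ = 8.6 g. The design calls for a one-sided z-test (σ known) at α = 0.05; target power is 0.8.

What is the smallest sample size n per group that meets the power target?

n = 67 per group

Standardized effect: d = |μ_{diet 1} − μ_{diet 2}| / σ = |72.6 − 76.3| / 8.6 = 0.4302
For power 0.8 need Φ(δ − z_{0.05}) = 0.8, so δ = z_{0.05} + z_{0.20} = 1.645 + 0.842 = 2.486.
δ = d·√(n/2) ⇒ n = 2(δ/d)² = 2 × (2.486 / 0.4302)² = 66.80.
Rounding up, n = 67 per group.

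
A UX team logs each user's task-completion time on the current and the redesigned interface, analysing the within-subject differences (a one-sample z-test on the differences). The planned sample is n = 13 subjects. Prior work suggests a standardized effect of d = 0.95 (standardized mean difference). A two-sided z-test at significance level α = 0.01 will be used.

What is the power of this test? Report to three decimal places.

Noncentrality parameter: δ = d·√n = 0.95 × √13 = 3.4253
Critical value for a two-sided test at α = 0.01: z_{α/2} = 2.576.
Power = Φ(δ − 2.576) + Φ(−δ − 2.576) = Φ(0.849) + Φ(-6.001) = 0.8022 + 0.0000 = 0.8022.

Power ≈ 0.802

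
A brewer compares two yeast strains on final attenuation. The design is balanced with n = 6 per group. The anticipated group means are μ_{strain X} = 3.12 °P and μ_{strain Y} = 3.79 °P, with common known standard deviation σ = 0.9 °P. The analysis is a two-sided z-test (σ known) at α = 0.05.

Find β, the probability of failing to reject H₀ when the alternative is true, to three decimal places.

Standardized effect: d = |μ_{strain X} − μ_{strain Y}| / σ = |3.12 − 3.79| / 0.9 = 0.7444
Noncentrality parameter: δ = d·√(n/2) = 0.7444 × √(6/2) = 1.2894
Two-sided α = 0.05 → critical value z_{0.025} = 1.960.
Power = Φ(δ − 1.960) + Φ(−δ − 1.960) = Φ(-0.671) + Φ(-3.249) = 0.2513 + 0.0006 = 0.2518.
Type II error: β = 1 − power = 1 − 0.2518 = 0.7482.

β ≈ 0.748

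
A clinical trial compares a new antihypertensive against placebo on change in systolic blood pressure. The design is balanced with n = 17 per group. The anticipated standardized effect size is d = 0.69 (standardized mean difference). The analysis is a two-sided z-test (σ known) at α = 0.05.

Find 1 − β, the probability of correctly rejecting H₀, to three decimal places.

Power ≈ 0.521

Noncentrality parameter: λ = d·√(n/2) = 0.69 × √(17/2) = 2.0117
Two-sided α = 0.05 → critical value z_{0.025} = 1.960.
Power = Φ(λ − 1.960) + Φ(−λ − 1.960) = Φ(0.052) + Φ(-3.972) = 0.5206 + 0.0000 = 0.5207.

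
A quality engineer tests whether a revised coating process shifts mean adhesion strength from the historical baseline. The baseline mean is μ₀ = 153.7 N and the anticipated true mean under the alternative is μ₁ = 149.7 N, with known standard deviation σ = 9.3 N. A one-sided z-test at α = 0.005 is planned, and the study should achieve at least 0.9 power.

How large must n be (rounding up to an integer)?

n = 81

Standardized effect: d = |μ₁ − μ₀| / σ = |149.7 − 153.7| / 9.3 = 0.4301
For power 0.9 need Φ(δ − z_{0.005}) = 0.9, so δ = z_{0.005} + z_{0.10} = 2.576 + 1.282 = 3.857.
δ = d·√n ⇒ n = (δ/d)² = (3.857 / 0.4301)² = 80.43.
Rounding up, n = 81.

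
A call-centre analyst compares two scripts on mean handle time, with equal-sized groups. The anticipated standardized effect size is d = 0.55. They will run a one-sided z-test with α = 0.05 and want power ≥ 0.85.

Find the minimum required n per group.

Set Φ(δ − 1.645) = 0.85; then δ − 1.645 = Φ⁻¹(0.85) = 1.036, giving δ = 2.681.
δ = d·√(n/2) ⇒ n = 2(δ/d)² = 2 × (2.681 / 0.55)² = 47.53.
Round up to the next whole unit.

n = 48 per group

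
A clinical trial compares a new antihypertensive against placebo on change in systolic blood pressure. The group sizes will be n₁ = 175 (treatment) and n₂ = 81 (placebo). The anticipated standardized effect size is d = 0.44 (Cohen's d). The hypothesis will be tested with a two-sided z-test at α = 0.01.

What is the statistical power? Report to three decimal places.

Noncentrality parameter: δ = d / √(1/n₁ + 1/n₂) = 0.44 / √(1/175 + 1/81) = 3.2741
Critical value for a two-sided test at α = 0.01: z_{α/2} = 2.576.
Power = Φ(δ − 2.576) + Φ(−δ − 2.576) = Φ(0.698) + Φ(-5.850) = 0.7575 + 0.0000 = 0.7575.

Power ≈ 0.758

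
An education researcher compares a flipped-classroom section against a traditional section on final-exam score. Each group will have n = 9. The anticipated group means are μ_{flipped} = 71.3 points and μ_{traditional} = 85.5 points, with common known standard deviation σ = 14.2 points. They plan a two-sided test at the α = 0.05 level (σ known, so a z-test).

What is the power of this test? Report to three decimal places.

Standardized effect: d = |μ_{flipped} − μ_{traditional}| / σ = |71.3 − 85.5| / 14.2 = 1.0000
Noncentrality parameter: δ = d·√(n/2) = 1.0000 × √(9/2) = 2.1213
Two-sided α = 0.05 → critical value z_{0.025} = 1.960.
Power = Φ(δ − 1.960) + Φ(−δ − 1.960) = Φ(0.161) + Φ(-4.081) = 0.5641 + 0.0000 = 0.5641.

Power ≈ 0.564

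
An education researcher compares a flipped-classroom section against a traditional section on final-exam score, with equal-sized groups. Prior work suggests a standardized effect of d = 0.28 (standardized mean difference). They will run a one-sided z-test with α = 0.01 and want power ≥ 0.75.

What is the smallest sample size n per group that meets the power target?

Set Φ(δ − 2.326) = 0.75; then δ − 2.326 = Φ⁻¹(0.75) = 0.674, giving δ = 3.001.
δ = d·√(n/2) ⇒ n = 2(δ/d)² = 2 × (3.001 / 0.28)² = 229.72.
Round up to the next whole unit.

n = 230 per group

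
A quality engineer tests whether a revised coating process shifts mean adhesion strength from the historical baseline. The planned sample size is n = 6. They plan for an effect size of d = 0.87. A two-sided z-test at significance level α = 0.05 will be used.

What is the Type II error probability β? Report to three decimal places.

β ≈ 0.432

Noncentrality parameter: λ = d·√n = 0.87 × √6 = 2.1311
Critical value for a two-sided test at α = 0.05: z_{α/2} = 1.960.
Power = Φ(λ − 1.960) + Φ(−λ − 1.960) = Φ(0.171) + Φ(-4.091) = 0.5679 + 0.0000 = 0.5679.
Type II error: β = 1 − power = 1 − 0.5679 = 0.4321.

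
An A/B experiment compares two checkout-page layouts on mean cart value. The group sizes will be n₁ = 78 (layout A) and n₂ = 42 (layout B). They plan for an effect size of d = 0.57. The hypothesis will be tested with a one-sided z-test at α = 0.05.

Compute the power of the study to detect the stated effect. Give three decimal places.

Noncentrality parameter: δ = d / √(1/n₁ + 1/n₂) = 0.57 / √(1/78 + 1/42) = 2.9782
One-sided α = 0.05 → critical value z_{0.05} = 1.645.
Power = P(Z > 1.645 − δ) = Φ(1.333) = 0.9088.

Power ≈ 0.909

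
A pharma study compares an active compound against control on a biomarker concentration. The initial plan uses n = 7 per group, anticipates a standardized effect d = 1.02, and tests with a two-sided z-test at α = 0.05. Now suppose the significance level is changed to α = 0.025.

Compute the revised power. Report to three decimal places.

Power ≈ 0.370

δ = d·√(n/2) = 1.02 × √(7/2) = 1.9082 (unchanged). New critical value: z_{0.0125} = 2.241.
Revised power = Φ(δ − 2.241) + Φ(−δ − 2.241) = Φ(-0.333) + Φ(-4.150) = 0.3695 + 0.0000 = 0.3695.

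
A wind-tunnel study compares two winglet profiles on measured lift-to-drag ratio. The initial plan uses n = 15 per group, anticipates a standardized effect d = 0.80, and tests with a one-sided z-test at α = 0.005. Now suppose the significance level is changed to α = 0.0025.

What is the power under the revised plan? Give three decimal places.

Power ≈ 0.269

δ = d·√(n/2) = 0.80 × √(15/2) = 2.1909 (unchanged). New critical value: z_{0.0025} = 2.807.
Revised power = P(Z > 2.807 − δ) = Φ(-0.616) = 0.2689.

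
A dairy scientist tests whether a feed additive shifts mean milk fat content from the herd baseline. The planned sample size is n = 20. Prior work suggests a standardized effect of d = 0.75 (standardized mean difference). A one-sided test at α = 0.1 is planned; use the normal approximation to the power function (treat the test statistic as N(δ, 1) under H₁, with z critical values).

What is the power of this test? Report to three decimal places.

Power ≈ 0.981

Noncentrality parameter: λ = d·√n = 0.75 × √20 = 3.3541
One-sided α = 0.1 → critical value z_{0.1} = 1.282.
Power = Φ(λ − 1.282) = Φ(2.073) = 0.9809.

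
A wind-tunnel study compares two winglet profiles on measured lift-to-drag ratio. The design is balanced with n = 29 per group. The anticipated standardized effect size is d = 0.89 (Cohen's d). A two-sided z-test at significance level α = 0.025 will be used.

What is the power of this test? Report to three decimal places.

Power ≈ 0.874

Noncentrality parameter: δ = d·√(n/2) = 0.89 × √(29/2) = 3.3890
Critical value for a two-sided test at α = 0.025: z_{α/2} = 2.241.
Power = Φ(δ − 2.241) + Φ(−δ − 2.241) = Φ(1.148) + Φ(-5.630) = 0.8744 + 0.0000 = 0.8744.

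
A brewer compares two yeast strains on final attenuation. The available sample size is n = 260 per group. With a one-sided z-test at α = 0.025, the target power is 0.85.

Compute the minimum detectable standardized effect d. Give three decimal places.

Need Φ(δ − 1.960) = 0.85, so δ = 1.960 + 1.036 = 2.996.
δ = d·√(n/2) ⇒ d = δ/√(n/2) = 2.996/√(260/2) = 0.2628.

d ≈ 0.263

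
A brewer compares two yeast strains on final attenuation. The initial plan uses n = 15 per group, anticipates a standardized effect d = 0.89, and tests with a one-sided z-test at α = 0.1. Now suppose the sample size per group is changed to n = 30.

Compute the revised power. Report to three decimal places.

Power ≈ 0.985

With n = 30 per group: δ = d·√(n/2) = 0.89 × √(30/2) = 3.4470. Critical value z_{0.1} = 1.282.
Revised power = Φ(δ − 1.282) = Φ(2.165) = 0.9848.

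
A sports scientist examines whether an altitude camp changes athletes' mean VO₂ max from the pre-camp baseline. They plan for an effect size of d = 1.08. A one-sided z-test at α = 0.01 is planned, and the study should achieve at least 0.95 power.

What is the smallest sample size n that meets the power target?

n = 14

For power 0.95 need Φ(δ − z_{0.01}) = 0.95, so δ = z_{0.01} + z_{0.05} = 2.326 + 1.645 = 3.971.
δ = d·√n ⇒ n = (δ/d)² = (3.971 / 1.08)² = 13.52.
Rounding up, n = 14.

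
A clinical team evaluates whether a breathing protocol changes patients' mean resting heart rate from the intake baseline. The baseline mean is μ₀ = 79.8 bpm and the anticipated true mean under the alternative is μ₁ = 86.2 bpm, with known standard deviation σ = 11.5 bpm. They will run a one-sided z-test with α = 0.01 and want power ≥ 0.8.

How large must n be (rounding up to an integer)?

Standardized effect: d = |μ₁ − μ₀| / σ = |86.2 − 79.8| / 11.5 = 0.5565
Set Φ(δ − 2.326) = 0.8; then δ − 2.326 = Φ⁻¹(0.8) = 0.842, giving δ = 3.168.
δ = d·√n ⇒ n = (δ/d)² = (3.168 / 0.5565)² = 32.40.
Round up to the next whole unit.

n = 33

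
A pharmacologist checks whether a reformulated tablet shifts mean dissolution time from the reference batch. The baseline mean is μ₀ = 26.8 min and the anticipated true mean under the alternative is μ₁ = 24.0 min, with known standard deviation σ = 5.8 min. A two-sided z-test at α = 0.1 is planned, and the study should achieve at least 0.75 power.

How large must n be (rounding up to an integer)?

n = 24

Standardized effect: d = |μ₁ − μ₀| / σ = |24.0 − 26.8| / 5.8 = 0.4828
For power 0.75 need Φ(δ − z_{0.05}) = 0.75, so δ = z_{0.05} + z_{0.25} = 1.645 + 0.674 = 2.319.
(The Φ(−δ − z_{α/2}) term is vanishingly small for δ > 0 and is dropped in the standard sample-size formula.)
δ = d·√n ⇒ n = (δ/d)² = (2.319 / 0.4828)² = 23.08.
Rounding up, n = 24.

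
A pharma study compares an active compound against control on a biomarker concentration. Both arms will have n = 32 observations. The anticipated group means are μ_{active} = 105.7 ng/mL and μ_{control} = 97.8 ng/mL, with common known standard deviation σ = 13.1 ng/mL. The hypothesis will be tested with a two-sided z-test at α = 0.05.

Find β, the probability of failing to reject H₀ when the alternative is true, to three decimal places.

Standardized effect: d = |μ_{active} − μ_{control}| / σ = |105.7 − 97.8| / 13.1 = 0.6031
Noncentrality parameter: δ = d·√(n/2) = 0.6031 × √(32/2) = 2.4122
Critical value for a two-sided test at α = 0.05: z_{α/2} = 1.960.
Power = Φ(δ − 1.960) + Φ(−δ − 1.960) = Φ(0.452) + Φ(-4.372) = 0.6745 + 0.0000 = 0.6745.
Type II error: β = 1 − power = 1 − 0.6745 = 0.3255.

β ≈ 0.326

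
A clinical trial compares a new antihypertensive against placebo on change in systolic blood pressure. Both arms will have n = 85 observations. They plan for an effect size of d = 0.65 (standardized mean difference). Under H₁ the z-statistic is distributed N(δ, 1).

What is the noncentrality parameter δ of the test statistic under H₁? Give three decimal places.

δ ≈ 4.237

The noncentrality parameter scales effect size by the design's sample-size factor: δ = d·√(n/2) = 0.65 × √(85/2) = 4.2375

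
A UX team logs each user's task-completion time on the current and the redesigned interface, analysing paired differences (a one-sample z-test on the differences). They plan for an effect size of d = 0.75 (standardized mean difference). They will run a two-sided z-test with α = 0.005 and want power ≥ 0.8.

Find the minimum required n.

For power 0.8 need Φ(δ − z_{0.0025}) = 0.8, so δ = z_{0.0025} + z_{0.20} = 2.807 + 0.842 = 3.649.
(For δ > 0 the lower-tail rejection region contributes negligibly to power, so the one-term inversion is standard.)
δ = d·√n ⇒ n = (δ/d)² = (3.649 / 0.75)² = 23.67.
Round up to the next whole unit.

n = 24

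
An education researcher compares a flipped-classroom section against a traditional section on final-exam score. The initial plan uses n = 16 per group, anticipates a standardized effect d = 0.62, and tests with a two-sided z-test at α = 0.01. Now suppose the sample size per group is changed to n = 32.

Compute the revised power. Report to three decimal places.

With n = 32 per group: δ = d·√(n/2) = 0.62 × √(32/2) = 2.4800. Critical value z_{0.005} = 2.576.
Revised power = Φ(δ − 2.576) + Φ(−δ − 2.576) = Φ(-0.096) + Φ(-5.056) = 0.4618 + 0.0000 = 0.4618.

Power ≈ 0.462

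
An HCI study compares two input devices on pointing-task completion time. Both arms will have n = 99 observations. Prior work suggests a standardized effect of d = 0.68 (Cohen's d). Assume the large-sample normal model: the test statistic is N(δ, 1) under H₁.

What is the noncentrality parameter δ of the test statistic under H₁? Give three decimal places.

δ ≈ 4.784

The noncentrality parameter scales effect size by the design's sample-size factor: δ = d·√(n/2) = 0.68 × √(99/2) = 4.7842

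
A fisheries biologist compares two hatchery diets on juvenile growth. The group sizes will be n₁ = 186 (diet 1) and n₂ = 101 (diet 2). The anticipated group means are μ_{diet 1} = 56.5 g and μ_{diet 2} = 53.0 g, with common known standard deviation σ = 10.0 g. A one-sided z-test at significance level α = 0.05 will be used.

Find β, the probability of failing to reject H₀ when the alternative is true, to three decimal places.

Standardized effect: d = |μ_{diet 1} − μ_{diet 2}| / σ = |56.5 − 53.0| / 10.0 = 0.3500
Noncentrality parameter: δ = d / √(1/n₁ + 1/n₂) = 0.3500 / √(1/186 + 1/101) = 2.8317
Critical value for a one-sided test at α = 0.05: z_α = 1.645.
Power = Φ(δ − 1.645) = Φ(1.187) = 0.8824.
Type II error: β = 1 − power = 1 − 0.8824 = 0.1176.

β ≈ 0.118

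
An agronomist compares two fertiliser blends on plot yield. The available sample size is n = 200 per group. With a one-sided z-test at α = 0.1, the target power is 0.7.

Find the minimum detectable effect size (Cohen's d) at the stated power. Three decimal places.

Required noncentrality: δ = z_{0.1} + z_{0.30} = 1.282 + 0.524 = 1.806.
δ = d·√(n/2) ⇒ d = δ/√(n/2) = 1.806/√(200/2) = 0.1806.

d ≈ 0.181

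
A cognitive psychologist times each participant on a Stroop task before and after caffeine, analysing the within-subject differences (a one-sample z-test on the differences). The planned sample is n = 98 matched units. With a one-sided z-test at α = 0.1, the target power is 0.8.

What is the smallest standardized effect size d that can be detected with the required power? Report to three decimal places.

Need Φ(δ − 1.282) = 0.8, so δ = 1.282 + 0.842 = 2.123.
δ = d·√n ⇒ d = δ/√n = 2.123/√98 = 0.2145.

d ≈ 0.214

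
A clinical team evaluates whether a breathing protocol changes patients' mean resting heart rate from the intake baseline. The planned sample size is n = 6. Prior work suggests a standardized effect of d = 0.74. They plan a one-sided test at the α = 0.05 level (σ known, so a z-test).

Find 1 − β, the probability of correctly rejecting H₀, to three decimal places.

Noncentrality parameter: δ = d·√n = 0.74 × √6 = 1.8126
Critical value for a one-sided test at α = 0.05: z_α = 1.645.
Power = Φ(δ − 1.645) = Φ(0.168) = 0.5666.

Power ≈ 0.567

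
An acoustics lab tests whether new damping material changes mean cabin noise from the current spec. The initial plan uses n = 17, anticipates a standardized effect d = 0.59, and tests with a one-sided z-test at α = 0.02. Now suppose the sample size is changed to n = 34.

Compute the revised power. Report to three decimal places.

With n = 34: δ = d·√n = 0.59 × √34 = 3.4403. Critical value z_{0.02} = 2.054.
Revised power = P(Z > 2.054 − δ) = Φ(1.387) = 0.9172.

Power ≈ 0.917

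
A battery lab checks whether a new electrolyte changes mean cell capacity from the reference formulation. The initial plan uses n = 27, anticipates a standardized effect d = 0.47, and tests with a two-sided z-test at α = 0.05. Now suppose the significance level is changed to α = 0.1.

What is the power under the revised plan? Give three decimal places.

Power ≈ 0.787

δ = d·√n = 0.47 × √27 = 2.4422 (unchanged). New critical value: z_{0.05} = 1.645.
Revised power = Φ(δ − 1.645) + Φ(−δ − 1.645) = Φ(0.797) + Φ(-4.087) = 0.7874 + 0.0000 = 0.7874.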